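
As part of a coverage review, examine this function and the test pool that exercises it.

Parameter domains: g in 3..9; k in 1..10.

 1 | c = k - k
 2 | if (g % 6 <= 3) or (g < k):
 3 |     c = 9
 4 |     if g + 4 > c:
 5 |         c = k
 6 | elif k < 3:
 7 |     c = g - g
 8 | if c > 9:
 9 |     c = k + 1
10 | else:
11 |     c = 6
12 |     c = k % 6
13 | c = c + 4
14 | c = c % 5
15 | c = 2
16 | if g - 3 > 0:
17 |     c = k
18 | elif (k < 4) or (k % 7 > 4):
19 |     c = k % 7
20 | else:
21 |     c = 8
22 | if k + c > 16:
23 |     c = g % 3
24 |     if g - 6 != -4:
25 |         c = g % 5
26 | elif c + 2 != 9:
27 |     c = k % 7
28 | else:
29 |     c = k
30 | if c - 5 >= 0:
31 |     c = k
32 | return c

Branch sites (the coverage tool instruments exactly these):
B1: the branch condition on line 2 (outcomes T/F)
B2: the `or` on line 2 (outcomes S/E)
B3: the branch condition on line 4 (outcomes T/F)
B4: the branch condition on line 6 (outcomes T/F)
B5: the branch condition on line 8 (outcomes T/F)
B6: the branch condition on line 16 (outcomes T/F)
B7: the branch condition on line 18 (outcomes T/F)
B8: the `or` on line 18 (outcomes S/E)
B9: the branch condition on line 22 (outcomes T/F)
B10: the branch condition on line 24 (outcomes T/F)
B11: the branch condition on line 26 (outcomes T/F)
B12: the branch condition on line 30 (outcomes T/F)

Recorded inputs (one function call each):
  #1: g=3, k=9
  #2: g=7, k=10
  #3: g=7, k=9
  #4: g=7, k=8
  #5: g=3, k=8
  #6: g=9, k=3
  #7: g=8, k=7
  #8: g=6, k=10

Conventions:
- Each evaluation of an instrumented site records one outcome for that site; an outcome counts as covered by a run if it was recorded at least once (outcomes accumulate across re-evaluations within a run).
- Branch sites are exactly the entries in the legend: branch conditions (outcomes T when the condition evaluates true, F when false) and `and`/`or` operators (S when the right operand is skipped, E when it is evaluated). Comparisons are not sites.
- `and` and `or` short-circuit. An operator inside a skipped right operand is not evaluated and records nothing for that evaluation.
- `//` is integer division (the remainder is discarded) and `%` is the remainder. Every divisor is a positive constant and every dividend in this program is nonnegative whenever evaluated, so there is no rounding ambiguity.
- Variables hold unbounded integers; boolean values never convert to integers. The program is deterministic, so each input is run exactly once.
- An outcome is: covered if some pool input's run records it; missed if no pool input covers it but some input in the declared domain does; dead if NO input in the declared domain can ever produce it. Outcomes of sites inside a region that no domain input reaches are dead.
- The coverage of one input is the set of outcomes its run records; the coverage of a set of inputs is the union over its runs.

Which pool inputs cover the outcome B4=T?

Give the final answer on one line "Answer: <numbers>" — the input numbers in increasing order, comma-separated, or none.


input #1 (g=3, k=9): does not produce B4=T
input #2 (g=7, k=10): does not produce B4=T
input #3 (g=7, k=9): does not produce B4=T
input #4 (g=7, k=8): does not produce B4=T
input #5 (g=3, k=8): does not produce B4=T
input #6 (g=9, k=3): does not produce B4=T
input #7 (g=8, k=7): does not produce B4=T
input #8 (g=6, k=10): does not produce B4=T
Answer: none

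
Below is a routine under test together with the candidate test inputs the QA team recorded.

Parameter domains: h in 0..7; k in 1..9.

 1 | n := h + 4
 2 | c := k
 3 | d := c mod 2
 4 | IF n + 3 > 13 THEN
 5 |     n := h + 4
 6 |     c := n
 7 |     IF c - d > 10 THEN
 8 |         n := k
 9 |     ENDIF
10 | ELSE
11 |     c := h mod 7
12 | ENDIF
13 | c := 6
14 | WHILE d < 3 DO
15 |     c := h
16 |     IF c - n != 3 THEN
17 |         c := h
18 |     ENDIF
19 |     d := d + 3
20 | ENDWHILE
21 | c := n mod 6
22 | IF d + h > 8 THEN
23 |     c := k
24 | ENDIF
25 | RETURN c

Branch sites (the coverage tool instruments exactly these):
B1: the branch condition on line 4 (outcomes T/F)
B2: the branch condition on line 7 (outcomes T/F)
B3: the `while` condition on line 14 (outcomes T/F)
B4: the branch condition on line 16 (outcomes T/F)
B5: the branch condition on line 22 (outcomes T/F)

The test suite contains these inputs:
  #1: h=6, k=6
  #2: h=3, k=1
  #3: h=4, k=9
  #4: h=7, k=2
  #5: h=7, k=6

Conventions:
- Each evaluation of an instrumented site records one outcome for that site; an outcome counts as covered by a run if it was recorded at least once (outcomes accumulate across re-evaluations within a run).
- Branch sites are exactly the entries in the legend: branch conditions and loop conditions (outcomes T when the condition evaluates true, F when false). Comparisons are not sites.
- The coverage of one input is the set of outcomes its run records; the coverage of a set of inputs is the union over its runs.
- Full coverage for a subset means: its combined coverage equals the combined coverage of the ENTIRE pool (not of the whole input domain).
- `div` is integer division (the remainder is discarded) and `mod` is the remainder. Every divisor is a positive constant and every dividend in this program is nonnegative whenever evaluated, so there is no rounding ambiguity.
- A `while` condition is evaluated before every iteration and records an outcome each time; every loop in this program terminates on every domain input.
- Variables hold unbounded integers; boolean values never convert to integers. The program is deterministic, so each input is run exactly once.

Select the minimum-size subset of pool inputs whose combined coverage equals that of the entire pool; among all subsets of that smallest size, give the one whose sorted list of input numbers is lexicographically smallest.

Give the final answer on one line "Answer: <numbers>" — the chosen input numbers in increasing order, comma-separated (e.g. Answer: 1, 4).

run #1 (h=6, k=6) runs B1->F, B3->T, B4->T, B3->F, B5->T; records B1=F, B3=T, B3=F, B4=T, B5=T
run #2 (h=3, k=1) runs B1->F, B3->T, B4->T, B3->F, B5->F; records B1=F, B3=T, B3=F, B4=T, B5=F
run #3 (h=4, k=9) runs B1->F, B3->T, B4->T, B3->F, B5->F; records B1=F, B3=T, B3=F, B4=T, B5=F
run #4 (h=7, k=2) runs B1->T, B2->T, B3->T, B4->T, B3->F, B5->T; records B1=T, B2=T, B3=T, B3=F, B4=T, B5=T
run #5 (h=7, k=6) runs B1->T, B2->T, B3->T, B4->T, B3->F, B5->T; records B1=T, B2=T, B3=T, B3=F, B4=T, B5=T
pool-wide coverage (8 outcomes): B1=T, B1=F, B2=T, B3=T, B3=F, B4=T, B5=T, B5=F
checked all size-1 subsets: none covers 8 outcomes (max 6/8)
size 2: inputs {2, 4} cover all 8 outcomes, and no lexicographically smaller subset of this size does

Answer: 2, 4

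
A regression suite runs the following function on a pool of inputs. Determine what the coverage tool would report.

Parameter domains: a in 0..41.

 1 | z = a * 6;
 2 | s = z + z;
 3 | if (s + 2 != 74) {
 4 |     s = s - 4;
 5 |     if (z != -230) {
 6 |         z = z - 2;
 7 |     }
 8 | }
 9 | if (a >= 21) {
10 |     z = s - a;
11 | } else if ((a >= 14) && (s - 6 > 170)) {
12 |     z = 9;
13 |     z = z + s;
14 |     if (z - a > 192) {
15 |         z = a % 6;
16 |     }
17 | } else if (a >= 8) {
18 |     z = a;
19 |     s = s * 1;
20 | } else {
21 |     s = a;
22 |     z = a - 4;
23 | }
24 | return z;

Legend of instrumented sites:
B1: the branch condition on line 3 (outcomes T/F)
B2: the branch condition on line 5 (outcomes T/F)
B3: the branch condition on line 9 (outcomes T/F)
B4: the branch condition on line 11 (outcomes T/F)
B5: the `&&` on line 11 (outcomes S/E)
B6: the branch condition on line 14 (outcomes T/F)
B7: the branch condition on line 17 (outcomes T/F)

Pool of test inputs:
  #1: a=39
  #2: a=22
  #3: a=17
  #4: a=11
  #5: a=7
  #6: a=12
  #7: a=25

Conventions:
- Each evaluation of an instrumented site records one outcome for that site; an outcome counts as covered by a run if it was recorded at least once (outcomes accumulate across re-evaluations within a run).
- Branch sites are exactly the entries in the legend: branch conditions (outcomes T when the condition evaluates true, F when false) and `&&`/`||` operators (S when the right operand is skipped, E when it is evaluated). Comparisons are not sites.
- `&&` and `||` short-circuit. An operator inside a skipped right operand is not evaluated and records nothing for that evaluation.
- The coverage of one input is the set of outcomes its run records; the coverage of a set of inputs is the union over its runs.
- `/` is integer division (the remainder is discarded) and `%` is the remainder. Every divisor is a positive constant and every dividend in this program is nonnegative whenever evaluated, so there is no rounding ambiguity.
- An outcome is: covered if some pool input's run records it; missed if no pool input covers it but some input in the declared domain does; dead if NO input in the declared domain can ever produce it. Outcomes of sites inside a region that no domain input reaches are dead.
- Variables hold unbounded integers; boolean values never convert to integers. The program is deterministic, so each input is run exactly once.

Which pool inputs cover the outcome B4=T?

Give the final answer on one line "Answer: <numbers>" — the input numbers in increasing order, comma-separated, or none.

input #1 (a=39): misses B4=T
input #2 (a=22): misses B4=T
input #3 (a=17): covers B4=T
input #4 (a=11): misses B4=T
input #5 (a=7): misses B4=T
input #6 (a=12): misses B4=T
input #7 (a=25): misses B4=T

Answer: 3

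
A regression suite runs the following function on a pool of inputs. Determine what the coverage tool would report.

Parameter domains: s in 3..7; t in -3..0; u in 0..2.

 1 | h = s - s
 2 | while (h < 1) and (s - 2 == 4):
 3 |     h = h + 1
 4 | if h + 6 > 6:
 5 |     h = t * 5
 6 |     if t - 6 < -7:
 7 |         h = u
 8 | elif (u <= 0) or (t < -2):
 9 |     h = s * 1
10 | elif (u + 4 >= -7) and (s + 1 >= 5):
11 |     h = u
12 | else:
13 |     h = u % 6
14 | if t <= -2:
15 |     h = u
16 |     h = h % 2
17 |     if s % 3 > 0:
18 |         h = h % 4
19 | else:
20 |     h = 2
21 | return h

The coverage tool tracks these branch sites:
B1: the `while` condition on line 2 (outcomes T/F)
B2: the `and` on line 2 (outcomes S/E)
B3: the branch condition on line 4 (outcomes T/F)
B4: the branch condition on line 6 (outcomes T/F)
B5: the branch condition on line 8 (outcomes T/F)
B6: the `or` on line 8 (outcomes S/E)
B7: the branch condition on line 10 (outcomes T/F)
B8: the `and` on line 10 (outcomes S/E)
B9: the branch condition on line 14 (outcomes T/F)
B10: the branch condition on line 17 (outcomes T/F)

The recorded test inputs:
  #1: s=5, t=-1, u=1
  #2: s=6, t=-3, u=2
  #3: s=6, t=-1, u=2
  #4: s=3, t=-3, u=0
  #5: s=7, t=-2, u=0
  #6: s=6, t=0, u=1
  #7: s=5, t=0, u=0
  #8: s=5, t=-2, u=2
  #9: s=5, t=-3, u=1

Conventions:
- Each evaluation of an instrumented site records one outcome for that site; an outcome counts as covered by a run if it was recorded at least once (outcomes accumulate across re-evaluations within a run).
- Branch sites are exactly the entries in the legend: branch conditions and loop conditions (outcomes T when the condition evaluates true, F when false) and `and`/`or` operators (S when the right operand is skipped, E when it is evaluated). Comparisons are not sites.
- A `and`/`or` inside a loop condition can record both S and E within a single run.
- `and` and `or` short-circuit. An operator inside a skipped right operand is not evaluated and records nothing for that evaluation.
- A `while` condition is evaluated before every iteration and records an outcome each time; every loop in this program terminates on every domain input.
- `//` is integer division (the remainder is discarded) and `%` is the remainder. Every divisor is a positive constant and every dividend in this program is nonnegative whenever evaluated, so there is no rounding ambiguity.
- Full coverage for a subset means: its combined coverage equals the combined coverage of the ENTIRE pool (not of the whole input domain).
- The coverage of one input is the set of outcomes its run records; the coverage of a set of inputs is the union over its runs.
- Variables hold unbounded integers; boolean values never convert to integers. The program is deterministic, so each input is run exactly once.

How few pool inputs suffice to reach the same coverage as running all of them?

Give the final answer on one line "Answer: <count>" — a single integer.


#1 (s=5, t=-1, u=1) -> covered: B1=F, B2=E, B3=F, B5=F, B6=E, B7=T, B8=E, B9=F
#2 (s=6, t=-3, u=2) -> covered: B1=T, B1=F, B2=S, B2=E, B3=T, B4=T, B9=T, B10=F
#3 (s=6, t=-1, u=2) -> covered: B1=T, B1=F, B2=S, B2=E, B3=T, B4=F, B9=F
#4 (s=3, t=-3, u=0) -> covered: B1=F, B2=E, B3=F, B5=T, B6=S, B9=T, B10=F
#5 (s=7, t=-2, u=0) -> covered: B1=F, B2=E, B3=F, B5=T, B6=S, B9=T, B10=T
#6 (s=6, t=0, u=1) -> covered: B1=T, B1=F, B2=S, B2=E, B3=T, B4=F, B9=F
#7 (s=5, t=0, u=0) -> covered: B1=F, B2=E, B3=F, B5=T, B6=S, B9=F
#8 (s=5, t=-2, u=2) -> covered: B1=F, B2=E, B3=F, B5=F, B6=E, B7=T, B8=E, B9=T, B10=T
#9 (s=5, t=-3, u=1) -> covered: B1=F, B2=E, B3=F, B5=T, B6=E, B9=T, B10=T
pool-wide coverage (18 outcomes): B1=T, B1=F, B2=S, B2=E, B3=T, B3=F, B4=T, B4=F, B5=T, B5=F, B6=S, B6=E, B7=T, B8=E, B9=T, B9=F, B10=T, B10=F
checked all size-1 subsets: none covers 18 outcomes (max 9/18)
checked all size-2 subsets: none covers 18 outcomes (max 14/18)
checked all size-3 subsets: none covers 18 outcomes (max 17/18)
inputs {1, 2, 3, 5} (size 4) cover everything; no size-4 subset with a lexicographically smaller index list covers all 18
Answer: 4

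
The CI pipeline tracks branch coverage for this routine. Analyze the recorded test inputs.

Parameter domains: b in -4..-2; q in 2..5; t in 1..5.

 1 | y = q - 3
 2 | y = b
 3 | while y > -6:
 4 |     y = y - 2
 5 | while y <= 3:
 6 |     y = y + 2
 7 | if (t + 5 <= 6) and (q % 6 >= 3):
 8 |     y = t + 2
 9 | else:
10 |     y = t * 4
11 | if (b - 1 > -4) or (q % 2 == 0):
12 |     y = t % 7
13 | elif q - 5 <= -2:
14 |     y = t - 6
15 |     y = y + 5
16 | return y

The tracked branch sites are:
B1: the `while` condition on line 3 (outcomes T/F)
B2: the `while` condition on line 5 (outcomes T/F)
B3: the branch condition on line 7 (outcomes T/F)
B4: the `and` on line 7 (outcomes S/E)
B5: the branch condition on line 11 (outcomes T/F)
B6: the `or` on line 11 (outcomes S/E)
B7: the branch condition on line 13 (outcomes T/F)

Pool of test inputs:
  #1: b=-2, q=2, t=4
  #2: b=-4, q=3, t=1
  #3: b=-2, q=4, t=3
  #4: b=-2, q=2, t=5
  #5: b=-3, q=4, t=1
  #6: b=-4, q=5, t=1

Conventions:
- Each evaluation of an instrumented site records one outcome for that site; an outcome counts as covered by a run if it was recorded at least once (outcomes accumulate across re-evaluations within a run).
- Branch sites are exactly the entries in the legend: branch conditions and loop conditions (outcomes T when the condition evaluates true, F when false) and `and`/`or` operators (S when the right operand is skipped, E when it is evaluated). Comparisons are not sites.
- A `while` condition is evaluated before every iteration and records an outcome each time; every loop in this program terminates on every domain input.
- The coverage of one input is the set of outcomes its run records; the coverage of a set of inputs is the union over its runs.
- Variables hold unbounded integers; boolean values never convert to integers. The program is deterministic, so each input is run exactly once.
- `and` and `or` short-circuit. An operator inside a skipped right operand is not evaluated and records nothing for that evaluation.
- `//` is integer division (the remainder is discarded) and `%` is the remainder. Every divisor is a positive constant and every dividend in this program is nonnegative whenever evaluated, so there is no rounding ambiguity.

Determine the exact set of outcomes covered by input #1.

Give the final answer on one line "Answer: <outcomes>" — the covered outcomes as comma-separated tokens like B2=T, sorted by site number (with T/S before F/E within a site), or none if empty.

Simulating input #1 (b=-2, q=2, t=4) step by step:
  B1->T, B1->T, B1->F, B2->T, B2->T, B2->T, B2->T, B2->T, B2->F, B4->S
  B3->F, B6->S, B5->T
as a set, this run covers: B1=T, B1=F, B2=T, B2=F, B3=F, B4=S, B5=T, B6=S

Answer: B1=T, B1=F, B2=T, B2=F, B3=F, B4=S, B5=T, B6=S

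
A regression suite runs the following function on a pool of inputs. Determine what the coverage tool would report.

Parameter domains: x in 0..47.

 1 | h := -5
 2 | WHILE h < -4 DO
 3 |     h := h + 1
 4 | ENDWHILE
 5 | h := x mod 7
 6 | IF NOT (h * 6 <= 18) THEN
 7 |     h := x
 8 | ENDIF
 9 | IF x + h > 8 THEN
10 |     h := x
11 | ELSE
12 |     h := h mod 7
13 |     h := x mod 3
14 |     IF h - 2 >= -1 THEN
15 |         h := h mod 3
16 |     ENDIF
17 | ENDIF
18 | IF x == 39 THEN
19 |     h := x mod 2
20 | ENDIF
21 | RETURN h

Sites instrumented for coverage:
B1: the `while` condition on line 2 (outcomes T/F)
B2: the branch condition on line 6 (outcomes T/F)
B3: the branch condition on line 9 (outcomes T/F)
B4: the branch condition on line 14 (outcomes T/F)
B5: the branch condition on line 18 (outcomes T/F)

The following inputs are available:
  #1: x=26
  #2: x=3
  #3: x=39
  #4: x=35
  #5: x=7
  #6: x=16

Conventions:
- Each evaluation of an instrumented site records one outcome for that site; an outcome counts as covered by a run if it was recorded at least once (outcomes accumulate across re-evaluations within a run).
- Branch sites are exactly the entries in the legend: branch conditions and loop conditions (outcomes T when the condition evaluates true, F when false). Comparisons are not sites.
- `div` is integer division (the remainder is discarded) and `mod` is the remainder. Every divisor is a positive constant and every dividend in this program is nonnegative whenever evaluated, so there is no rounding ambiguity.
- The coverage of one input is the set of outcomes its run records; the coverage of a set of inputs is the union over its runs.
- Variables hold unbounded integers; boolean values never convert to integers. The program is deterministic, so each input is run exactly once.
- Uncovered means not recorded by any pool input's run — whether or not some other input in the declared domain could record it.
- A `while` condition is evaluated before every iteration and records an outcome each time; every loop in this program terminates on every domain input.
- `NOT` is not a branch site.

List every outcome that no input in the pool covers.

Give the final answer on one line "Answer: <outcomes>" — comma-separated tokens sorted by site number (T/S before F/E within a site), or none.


input #1 (x=26): events B1->T, B1->F, B2->T, B3->T, B5->F; covers B1=T, B1=F, B2=T, B3=T, B5=F
input #2 (x=3): events B1->T, B1->F, B2->F, B3->F, B4->F, B5->F; covers B1=T, B1=F, B2=F, B3=F, B4=F, B5=F
input #3 (x=39): events B1->T, B1->F, B2->T, B3->T, B5->T; covers B1=T, B1=F, B2=T, B3=T, B5=T
input #4 (x=35): events B1->T, B1->F, B2->F, B3->T, B5->F; covers B1=T, B1=F, B2=F, B3=T, B5=F
input #5 (x=7): events B1->T, B1->F, B2->F, B3->F, B4->T, B5->F; covers B1=T, B1=F, B2=F, B3=F, B4=T, B5=F
input #6 (x=16): events B1->T, B1->F, B2->F, B3->T, B5->F; covers B1=T, B1=F, B2=F, B3=T, B5=F
union over the pool: B1=T, B1=F, B2=T, B2=F, B3=T, B3=F, B4=T, B4=F, B5=T, B5=F
uncovered (0 of 10): none
Answer: none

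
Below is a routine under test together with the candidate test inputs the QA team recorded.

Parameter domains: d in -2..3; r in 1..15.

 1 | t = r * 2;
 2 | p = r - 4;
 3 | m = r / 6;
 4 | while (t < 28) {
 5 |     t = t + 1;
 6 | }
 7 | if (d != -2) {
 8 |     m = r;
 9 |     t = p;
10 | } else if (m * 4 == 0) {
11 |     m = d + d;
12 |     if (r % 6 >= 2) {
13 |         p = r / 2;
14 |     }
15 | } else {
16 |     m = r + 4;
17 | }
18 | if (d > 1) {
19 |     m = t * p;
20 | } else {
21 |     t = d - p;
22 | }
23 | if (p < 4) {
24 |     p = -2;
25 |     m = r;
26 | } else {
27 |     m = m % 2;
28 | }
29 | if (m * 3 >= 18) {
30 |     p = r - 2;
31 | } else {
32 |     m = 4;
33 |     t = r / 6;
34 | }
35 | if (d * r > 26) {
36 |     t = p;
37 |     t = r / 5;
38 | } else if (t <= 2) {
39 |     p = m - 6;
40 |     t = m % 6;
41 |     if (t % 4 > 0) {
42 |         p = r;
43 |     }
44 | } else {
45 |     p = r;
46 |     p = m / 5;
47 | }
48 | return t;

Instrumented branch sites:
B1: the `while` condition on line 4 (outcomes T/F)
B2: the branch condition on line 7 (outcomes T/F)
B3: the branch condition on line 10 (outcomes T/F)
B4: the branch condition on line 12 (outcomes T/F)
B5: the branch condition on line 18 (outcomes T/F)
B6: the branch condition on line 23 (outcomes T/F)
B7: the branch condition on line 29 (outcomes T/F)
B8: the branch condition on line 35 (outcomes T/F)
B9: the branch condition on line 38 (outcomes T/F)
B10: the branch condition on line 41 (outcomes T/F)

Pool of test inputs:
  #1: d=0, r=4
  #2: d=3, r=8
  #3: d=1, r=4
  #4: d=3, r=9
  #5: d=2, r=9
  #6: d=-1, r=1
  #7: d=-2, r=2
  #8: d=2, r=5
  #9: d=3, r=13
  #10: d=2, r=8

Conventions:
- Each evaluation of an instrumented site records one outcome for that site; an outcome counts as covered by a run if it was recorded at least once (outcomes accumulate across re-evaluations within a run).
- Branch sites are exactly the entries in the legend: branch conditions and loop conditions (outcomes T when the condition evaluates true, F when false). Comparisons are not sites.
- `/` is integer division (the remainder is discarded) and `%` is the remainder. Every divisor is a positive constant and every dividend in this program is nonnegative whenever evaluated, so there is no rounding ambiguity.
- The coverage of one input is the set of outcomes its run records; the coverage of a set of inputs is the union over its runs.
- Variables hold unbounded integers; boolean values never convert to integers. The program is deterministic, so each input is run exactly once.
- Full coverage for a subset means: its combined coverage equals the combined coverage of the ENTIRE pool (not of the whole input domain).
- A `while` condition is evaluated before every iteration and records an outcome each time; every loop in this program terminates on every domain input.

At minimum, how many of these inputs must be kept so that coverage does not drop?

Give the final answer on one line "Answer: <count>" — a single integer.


run #1 (d=0, r=4) runs B1->T, B1->T, B1->T, B1->T, B1->T, B1->T, B1->T, B1->T, B1->T, B1->T, B1->T, B1->T, B1->T, B1->T, ...; records B1=T, B1=F, B2=T, B5=F, B6=T, B7=F, B8=F, B9=T, B10=F
run #2 (d=3, r=8) runs B1->T, B1->T, B1->T, B1->T, B1->T, B1->T, B1->T, B1->T, B1->T, B1->T, B1->T, B1->T, B1->F, B2->T, ...; records B1=T, B1=F, B2=T, B5=T, B6=F, B7=F, B8=F, B9=T, B10=F
run #3 (d=1, r=4) runs B1->T, B1->T, B1->T, B1->T, B1->T, B1->T, B1->T, B1->T, B1->T, B1->T, B1->T, B1->T, B1->T, B1->T, ...; records B1=T, B1=F, B2=T, B5=F, B6=T, B7=F, B8=F, B9=T, B10=F
run #4 (d=3, r=9) runs B1->T, B1->T, B1->T, B1->T, B1->T, B1->T, B1->T, B1->T, B1->T, B1->T, B1->F, B2->T, B5->T, B6->F, ...; records B1=T, B1=F, B2=T, B5=T, B6=F, B7=F, B8=T
run #5 (d=2, r=9) runs B1->T, B1->T, B1->T, B1->T, B1->T, B1->T, B1->T, B1->T, B1->T, B1->T, B1->F, B2->T, B5->T, B6->F, ...; records B1=T, B1=F, B2=T, B5=T, B6=F, B7=F, B8=F, B9=T, B10=F
run #6 (d=-1, r=1) runs B1->T, B1->T, B1->T, B1->T, B1->T, B1->T, B1->T, B1->T, B1->T, B1->T, B1->T, B1->T, B1->T, B1->T, ...; records B1=T, B1=F, B2=T, B5=F, B6=T, B7=F, B8=F, B9=T, B10=F
run #7 (d=-2, r=2) runs B1->T, B1->T, B1->T, B1->T, B1->T, B1->T, B1->T, B1->T, B1->T, B1->T, B1->T, B1->T, B1->T, B1->T, ...; records B1=T, B1=F, B2=F, B3=T, B4=T, B5=F, B6=T, B7=F, B8=F, B9=T, B10=F
run #8 (d=2, r=5) runs B1->T, B1->T, B1->T, B1->T, B1->T, B1->T, B1->T, B1->T, B1->T, B1->T, B1->T, B1->T, B1->T, B1->T, ...; records B1=T, B1=F, B2=T, B5=T, B6=T, B7=F, B8=F, B9=T, B10=F
run #9 (d=3, r=13) runs B1->T, B1->T, B1->F, B2->T, B5->T, B6->F, B7->F, B8->T; records B1=T, B1=F, B2=T, B5=T, B6=F, B7=F, B8=T
run #10 (d=2, r=8) runs B1->T, B1->T, B1->T, B1->T, B1->T, B1->T, B1->T, B1->T, B1->T, B1->T, B1->T, B1->T, B1->F, B2->T, ...; records B1=T, B1=F, B2=T, B5=T, B6=F, B7=F, B8=F, B9=T, B10=F
together the pool reaches 15 outcomes: B1=T, B1=F, B2=T, B2=F, B3=T, B4=T, B5=T, B5=F, B6=T, B6=F, B7=F, B8=T, B8=F, B9=T, B10=F
size 1 is not enough: best union over all size-1 subsets is 11/15
at size 2, {4, 7} reaches all 15 outcomes; every lexicographically earlier size-2 subset fails
Answer: 2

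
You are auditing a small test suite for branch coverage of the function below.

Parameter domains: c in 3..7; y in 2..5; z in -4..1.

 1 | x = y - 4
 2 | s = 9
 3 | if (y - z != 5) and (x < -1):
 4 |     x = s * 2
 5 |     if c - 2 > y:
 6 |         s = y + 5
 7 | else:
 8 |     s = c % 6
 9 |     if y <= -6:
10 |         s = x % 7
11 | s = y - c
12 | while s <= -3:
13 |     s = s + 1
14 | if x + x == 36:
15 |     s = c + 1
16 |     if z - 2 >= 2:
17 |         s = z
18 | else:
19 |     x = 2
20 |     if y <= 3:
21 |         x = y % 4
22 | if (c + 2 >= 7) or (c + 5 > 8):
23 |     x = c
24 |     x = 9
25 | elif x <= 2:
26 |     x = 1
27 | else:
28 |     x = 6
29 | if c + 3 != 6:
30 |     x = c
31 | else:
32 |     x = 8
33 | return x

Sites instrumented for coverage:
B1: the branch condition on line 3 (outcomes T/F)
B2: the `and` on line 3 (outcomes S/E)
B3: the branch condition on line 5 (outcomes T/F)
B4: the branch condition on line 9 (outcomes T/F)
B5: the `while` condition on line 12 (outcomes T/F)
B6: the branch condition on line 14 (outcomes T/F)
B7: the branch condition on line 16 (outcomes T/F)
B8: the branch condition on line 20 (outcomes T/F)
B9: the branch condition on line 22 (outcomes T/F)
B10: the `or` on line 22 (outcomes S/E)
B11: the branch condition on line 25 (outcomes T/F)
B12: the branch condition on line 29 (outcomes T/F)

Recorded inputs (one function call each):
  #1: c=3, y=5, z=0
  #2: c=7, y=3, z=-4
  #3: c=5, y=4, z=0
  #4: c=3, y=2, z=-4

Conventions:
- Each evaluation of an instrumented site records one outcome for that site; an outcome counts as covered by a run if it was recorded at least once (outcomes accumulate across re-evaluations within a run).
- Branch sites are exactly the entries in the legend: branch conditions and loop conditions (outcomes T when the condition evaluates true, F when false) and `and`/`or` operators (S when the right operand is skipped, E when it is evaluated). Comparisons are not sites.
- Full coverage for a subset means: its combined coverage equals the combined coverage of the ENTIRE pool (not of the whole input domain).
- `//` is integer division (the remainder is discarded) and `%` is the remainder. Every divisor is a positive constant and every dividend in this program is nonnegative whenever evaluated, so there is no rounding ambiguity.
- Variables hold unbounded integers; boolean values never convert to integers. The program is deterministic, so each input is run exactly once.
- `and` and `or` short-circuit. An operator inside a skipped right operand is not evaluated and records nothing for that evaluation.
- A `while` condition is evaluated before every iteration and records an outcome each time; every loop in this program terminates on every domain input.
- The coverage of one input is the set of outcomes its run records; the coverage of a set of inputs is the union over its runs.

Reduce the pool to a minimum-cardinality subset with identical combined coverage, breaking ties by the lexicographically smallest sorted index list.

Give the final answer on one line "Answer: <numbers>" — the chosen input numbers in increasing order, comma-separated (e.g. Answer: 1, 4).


#1 (c=3, y=5, z=0) -> B2->S, B1->F, B4->F, B5->F, B6->F, B8->F, B10->E, B9->F, B11->T, B12->F; covered: B1=F, B2=S, B4=F, B5=F, B6=F, B8=F, B9=F, B10=E, B11=T, B12=F
#2 (c=7, y=3, z=-4) -> B2->E, B1->F, B4->F, B5->T, B5->T, B5->F, B6->F, B8->T, B10->S, B9->T, B12->T; covered: B1=F, B2=E, B4=F, B5=T, B5=F, B6=F, B8=T, B9=T, B10=S, B12=T
#3 (c=5, y=4, z=0) -> B2->E, B1->F, B4->F, B5->F, B6->F, B8->F, B10->S, B9->T, B12->T; covered: B1=F, B2=E, B4=F, B5=F, B6=F, B8=F, B9=T, B10=S, B12=T
#4 (c=3, y=2, z=-4) -> B2->E, B1->T, B3->F, B5->F, B6->T, B7->F, B10->E, B9->F, B11->F, B12->F; covered: B1=T, B2=E, B3=F, B5=F, B6=T, B7=F, B9=F, B10=E, B11=F, B12=F
together the pool reaches 21 outcomes: B1=T, B1=F, B2=S, B2=E, B3=F, B4=F, B5=T, B5=F, B6=T, B6=F, B7=F, B8=T, B8=F, B9=T, B9=F, B10=S, B10=E, B11=T, B11=F, B12=T, B12=F
size 1 is not enough: best union over all size-1 subsets is 10/21
size 2 is not enough: best union over all size-2 subsets is 18/21
the canonical winner is {1, 2, 4}: size 3, full 21-outcome coverage, earliest index list among size-3 covers
Answer: 1, 2, 4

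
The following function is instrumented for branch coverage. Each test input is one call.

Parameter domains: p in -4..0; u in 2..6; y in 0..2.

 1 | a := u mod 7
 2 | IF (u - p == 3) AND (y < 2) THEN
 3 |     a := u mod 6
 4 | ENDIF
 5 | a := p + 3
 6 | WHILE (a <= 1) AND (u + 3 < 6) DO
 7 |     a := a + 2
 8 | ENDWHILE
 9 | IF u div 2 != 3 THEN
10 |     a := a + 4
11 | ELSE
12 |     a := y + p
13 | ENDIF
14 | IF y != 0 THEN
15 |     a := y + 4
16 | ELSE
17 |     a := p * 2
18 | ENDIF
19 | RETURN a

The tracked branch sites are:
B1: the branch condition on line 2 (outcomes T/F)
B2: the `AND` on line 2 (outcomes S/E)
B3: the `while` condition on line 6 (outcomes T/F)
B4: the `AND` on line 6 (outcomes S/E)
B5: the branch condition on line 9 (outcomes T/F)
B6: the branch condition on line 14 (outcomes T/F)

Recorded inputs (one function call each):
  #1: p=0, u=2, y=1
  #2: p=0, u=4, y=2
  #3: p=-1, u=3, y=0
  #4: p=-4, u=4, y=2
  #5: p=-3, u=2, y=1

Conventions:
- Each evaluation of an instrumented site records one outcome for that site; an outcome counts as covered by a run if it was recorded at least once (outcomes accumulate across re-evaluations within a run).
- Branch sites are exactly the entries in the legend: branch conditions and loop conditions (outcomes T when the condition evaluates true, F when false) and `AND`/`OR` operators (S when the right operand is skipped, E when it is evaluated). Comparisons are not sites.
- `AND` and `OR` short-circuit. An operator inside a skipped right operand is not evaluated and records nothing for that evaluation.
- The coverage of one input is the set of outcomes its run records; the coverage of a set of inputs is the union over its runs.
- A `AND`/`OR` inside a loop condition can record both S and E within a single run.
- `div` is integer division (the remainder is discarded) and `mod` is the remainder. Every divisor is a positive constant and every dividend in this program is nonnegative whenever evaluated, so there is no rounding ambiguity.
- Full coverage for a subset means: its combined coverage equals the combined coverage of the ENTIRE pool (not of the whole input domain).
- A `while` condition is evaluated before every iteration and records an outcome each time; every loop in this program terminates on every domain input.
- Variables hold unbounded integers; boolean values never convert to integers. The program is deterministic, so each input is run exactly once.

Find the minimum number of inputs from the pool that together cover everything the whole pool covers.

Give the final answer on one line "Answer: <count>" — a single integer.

run #1 (p=0, u=2, y=1) runs B2->S, B1->F, B4->S, B3->F, B5->T, B6->T; records B1=F, B2=S, B3=F, B4=S, B5=T, B6=T
run #2 (p=0, u=4, y=2) runs B2->S, B1->F, B4->S, B3->F, B5->T, B6->T; records B1=F, B2=S, B3=F, B4=S, B5=T, B6=T
run #3 (p=-1, u=3, y=0) runs B2->S, B1->F, B4->S, B3->F, B5->T, B6->F; records B1=F, B2=S, B3=F, B4=S, B5=T, B6=F
run #4 (p=-4, u=4, y=2) runs B2->S, B1->F, B4->E, B3->F, B5->T, B6->T; records B1=F, B2=S, B3=F, B4=E, B5=T, B6=T
run #5 (p=-3, u=2, y=1) runs B2->S, B1->F, B4->E, B3->T, B4->S, B3->F, B5->T, B6->T; records B1=F, B2=S, B3=T, B3=F, B4=S, B4=E, B5=T, B6=T
together the pool reaches 9 outcomes: B1=F, B2=S, B3=T, B3=F, B4=S, B4=E, B5=T, B6=T, B6=F
size 1 is not enough: best union over all size-1 subsets is 8/9
size 2: inputs {3, 5} cover all 9 outcomes, and no lexicographically smaller subset of this size does

Answer: 2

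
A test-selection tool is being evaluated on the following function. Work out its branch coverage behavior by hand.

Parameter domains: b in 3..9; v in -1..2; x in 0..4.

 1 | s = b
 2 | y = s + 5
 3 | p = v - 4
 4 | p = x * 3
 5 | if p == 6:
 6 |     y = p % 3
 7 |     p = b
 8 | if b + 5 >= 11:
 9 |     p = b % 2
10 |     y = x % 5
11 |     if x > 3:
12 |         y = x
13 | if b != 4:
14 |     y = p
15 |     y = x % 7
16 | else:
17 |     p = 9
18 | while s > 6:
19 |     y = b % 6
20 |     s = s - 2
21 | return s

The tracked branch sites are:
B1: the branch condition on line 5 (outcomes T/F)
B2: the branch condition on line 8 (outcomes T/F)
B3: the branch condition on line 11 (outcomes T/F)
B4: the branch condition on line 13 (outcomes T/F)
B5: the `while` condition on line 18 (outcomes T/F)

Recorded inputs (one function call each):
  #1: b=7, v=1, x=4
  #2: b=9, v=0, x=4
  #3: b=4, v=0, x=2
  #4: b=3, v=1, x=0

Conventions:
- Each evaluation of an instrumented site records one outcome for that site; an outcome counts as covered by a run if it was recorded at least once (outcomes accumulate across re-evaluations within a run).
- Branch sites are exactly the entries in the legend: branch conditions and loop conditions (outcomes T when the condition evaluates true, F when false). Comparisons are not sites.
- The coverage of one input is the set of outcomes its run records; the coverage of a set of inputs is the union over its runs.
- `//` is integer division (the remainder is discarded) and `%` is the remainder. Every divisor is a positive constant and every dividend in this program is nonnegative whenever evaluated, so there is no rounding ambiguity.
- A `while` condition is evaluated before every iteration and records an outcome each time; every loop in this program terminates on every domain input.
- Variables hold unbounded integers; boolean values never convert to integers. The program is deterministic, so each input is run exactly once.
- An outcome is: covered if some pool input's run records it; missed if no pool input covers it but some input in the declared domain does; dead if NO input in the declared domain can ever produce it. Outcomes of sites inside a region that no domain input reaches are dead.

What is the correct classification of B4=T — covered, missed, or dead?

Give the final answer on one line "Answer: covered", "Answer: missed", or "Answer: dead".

B4=T is recorded by pool input(s) 1, 2, 4 -> covered

Answer: covered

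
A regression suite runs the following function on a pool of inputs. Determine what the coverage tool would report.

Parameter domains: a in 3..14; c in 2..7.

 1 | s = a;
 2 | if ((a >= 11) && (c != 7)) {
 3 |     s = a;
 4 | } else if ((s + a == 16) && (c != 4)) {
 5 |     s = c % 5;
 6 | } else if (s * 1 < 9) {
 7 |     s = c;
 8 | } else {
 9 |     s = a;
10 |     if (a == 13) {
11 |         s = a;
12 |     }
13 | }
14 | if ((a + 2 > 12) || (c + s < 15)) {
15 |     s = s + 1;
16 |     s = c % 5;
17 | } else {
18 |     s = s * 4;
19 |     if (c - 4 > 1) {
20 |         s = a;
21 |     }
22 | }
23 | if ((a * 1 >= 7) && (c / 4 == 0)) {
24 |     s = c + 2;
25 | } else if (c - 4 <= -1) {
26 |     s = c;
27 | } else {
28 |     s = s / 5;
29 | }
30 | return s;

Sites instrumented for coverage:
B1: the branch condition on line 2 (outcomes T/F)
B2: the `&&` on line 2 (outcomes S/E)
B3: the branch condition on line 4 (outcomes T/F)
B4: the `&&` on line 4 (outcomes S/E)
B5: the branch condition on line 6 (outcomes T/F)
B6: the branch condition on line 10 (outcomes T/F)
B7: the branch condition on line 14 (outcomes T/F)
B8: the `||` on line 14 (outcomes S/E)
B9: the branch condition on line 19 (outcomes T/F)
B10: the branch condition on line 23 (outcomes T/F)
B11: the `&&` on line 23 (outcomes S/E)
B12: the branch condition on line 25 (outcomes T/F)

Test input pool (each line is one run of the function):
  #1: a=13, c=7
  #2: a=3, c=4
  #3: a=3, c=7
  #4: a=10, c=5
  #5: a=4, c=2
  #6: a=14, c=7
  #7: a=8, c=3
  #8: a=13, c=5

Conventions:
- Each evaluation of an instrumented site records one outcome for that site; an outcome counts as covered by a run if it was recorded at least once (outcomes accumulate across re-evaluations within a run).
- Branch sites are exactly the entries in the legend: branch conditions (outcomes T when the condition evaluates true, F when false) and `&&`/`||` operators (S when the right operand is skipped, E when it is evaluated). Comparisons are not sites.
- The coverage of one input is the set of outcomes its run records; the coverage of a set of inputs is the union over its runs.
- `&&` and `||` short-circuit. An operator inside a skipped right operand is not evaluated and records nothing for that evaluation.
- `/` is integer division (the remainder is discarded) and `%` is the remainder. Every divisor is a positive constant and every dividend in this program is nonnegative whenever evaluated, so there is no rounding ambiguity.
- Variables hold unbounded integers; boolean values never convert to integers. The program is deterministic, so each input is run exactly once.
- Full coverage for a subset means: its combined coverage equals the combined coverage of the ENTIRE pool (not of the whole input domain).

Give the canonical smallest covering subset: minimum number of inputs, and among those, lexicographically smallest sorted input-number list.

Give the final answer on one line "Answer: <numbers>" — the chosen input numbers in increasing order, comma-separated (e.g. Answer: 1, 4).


#1 (a=13, c=7) -> covered: B1=F, B2=E, B3=F, B4=S, B5=F, B6=T, B7=T, B8=S, B10=F, B11=E, B12=F
#2 (a=3, c=4) -> covered: B1=F, B2=S, B3=F, B4=S, B5=T, B7=T, B8=E, B10=F, B11=S, B12=F
#3 (a=3, c=7) -> covered: B1=F, B2=S, B3=F, B4=S, B5=T, B7=T, B8=E, B10=F, B11=S, B12=F
#4 (a=10, c=5) -> covered: B1=F, B2=S, B3=F, B4=S, B5=F, B6=F, B7=F, B8=E, B9=F, B10=F, B11=E, B12=F
#5 (a=4, c=2) -> covered: B1=F, B2=S, B3=F, B4=S, B5=T, B7=T, B8=E, B10=F, B11=S, B12=T
#6 (a=14, c=7) -> covered: B1=F, B2=E, B3=F, B4=S, B5=F, B6=F, B7=T, B8=S, B10=F, B11=E, B12=F
#7 (a=8, c=3) -> covered: B1=F, B2=S, B3=T, B4=E, B7=T, B8=E, B10=T, B11=E
#8 (a=13, c=5) -> covered: B1=T, B2=E, B7=T, B8=S, B10=F, B11=E, B12=F
the full pool covers 23 outcomes: B1=T, B1=F, B2=S, B2=E, B3=T, B3=F, B4=S, B4=E, B5=T, B5=F, B6=T, B6=F, B7=T, B7=F, B8=S, B8=E, B9=F, B10=T, B10=F, B11=S, B11=E, B12=T, B12=F
size 1 is not enough: best union over all size-1 subsets is 12/23
size 2 is not enough: best union over all size-2 subsets is 16/23
size 3 is not enough: best union over all size-3 subsets is 19/23
size 4 is not enough: best union over all size-4 subsets is 22/23
inputs {1, 4, 5, 7, 8} (size 5) cover everything; no size-5 subset with a lexicographically smaller index list covers all 23
Answer: 1, 4, 5, 7, 8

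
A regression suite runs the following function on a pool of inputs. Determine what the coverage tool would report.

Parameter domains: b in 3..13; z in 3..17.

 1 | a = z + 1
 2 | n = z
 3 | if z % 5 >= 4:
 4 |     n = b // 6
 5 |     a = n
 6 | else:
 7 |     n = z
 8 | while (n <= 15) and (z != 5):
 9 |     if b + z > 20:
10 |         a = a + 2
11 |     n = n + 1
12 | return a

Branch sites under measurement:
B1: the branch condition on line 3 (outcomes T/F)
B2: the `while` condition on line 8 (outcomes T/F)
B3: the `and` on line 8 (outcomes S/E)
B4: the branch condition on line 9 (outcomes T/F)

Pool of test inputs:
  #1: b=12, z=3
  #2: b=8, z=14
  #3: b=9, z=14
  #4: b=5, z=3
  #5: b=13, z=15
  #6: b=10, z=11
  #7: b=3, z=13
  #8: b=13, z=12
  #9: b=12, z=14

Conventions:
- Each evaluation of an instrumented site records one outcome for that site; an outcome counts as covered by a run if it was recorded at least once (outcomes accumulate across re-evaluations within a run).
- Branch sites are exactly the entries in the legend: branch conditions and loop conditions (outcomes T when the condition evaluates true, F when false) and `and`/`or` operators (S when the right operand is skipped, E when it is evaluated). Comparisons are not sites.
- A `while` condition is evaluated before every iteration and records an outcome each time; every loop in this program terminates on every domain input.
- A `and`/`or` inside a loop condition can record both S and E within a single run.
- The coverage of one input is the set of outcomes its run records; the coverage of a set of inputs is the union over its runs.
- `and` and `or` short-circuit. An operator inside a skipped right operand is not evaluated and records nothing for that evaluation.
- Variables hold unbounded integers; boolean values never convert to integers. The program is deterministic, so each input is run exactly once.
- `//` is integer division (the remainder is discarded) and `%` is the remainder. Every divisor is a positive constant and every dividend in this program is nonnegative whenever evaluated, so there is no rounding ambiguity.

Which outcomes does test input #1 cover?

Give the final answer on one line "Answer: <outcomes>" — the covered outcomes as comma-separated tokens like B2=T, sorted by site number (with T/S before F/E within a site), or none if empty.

Tracing the run of input #1 (b=12, z=3):
  B1->F, B3->E, B2->T, B4->F, B3->E, B2->T, B4->F, B3->E, B2->T, B4->F
  B3->E, B2->T, B4->F, B3->E, B2->T, B4->F, B3->E, B2->T, B4->F, B3->E
  B2->T, B4->F, B3->E, B2->T, B4->F, B3->E, B2->T, B4->F, B3->E, B2->T
  B4->F, B3->E, B2->T, B4->F, B3->E, B2->T, B4->F, B3->E, B2->T, B4->F
  B3->S, B2->F
as a set, this run covers: B1=F, B2=T, B2=F, B3=S, B3=E, B4=F

Answer: B1=F, B2=T, B2=F, B3=S, B3=E, B4=F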